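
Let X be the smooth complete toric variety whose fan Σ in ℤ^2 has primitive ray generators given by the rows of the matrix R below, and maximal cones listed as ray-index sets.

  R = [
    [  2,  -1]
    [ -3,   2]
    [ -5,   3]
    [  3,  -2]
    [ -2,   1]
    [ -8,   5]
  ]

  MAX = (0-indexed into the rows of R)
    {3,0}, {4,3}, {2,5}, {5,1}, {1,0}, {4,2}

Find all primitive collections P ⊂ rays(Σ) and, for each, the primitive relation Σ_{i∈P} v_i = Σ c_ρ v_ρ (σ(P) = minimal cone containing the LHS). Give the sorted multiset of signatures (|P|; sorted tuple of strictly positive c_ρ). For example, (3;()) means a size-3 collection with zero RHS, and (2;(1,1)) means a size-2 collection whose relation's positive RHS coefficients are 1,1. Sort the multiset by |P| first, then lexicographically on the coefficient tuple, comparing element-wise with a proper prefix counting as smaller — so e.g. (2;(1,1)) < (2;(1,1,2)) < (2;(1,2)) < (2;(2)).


The 9 primitive collections of Σ (r=6, n=2):

  P={0,4}:  v_{0} + v_{4} = 0 ; sig = (2;())
  P={1,3}:  v_{1} + v_{3} = 0 ; sig = (2;())
  P={0,2}:  v_{0} + v_{2} = v_{1} ; sig = (2;(1))
  P={1,2}:  v_{1} + v_{2} = v_{5} ; sig = (2;(1))
  P={1,4}:  v_{1} + v_{4} = v_{2} ; sig = (2;(1))
  P={2,3}:  v_{2} + v_{3} = v_{4} ; sig = (2;(1))
  P={3,5}:  v_{3} + v_{5} = v_{2} ; sig = (2;(1))
  P={0,5}:  v_{0} + v_{5} = 2·v_{1} ; sig = (2;(2))
  P={4,5}:  v_{4} + v_{5} = 2·v_{2} ; sig = (2;(2))

Sorted signature multiset PRS(X):
    |P|=2: 9 collections, coeffs (), (), (1), (1), (1), (1), (1), (2), (2)


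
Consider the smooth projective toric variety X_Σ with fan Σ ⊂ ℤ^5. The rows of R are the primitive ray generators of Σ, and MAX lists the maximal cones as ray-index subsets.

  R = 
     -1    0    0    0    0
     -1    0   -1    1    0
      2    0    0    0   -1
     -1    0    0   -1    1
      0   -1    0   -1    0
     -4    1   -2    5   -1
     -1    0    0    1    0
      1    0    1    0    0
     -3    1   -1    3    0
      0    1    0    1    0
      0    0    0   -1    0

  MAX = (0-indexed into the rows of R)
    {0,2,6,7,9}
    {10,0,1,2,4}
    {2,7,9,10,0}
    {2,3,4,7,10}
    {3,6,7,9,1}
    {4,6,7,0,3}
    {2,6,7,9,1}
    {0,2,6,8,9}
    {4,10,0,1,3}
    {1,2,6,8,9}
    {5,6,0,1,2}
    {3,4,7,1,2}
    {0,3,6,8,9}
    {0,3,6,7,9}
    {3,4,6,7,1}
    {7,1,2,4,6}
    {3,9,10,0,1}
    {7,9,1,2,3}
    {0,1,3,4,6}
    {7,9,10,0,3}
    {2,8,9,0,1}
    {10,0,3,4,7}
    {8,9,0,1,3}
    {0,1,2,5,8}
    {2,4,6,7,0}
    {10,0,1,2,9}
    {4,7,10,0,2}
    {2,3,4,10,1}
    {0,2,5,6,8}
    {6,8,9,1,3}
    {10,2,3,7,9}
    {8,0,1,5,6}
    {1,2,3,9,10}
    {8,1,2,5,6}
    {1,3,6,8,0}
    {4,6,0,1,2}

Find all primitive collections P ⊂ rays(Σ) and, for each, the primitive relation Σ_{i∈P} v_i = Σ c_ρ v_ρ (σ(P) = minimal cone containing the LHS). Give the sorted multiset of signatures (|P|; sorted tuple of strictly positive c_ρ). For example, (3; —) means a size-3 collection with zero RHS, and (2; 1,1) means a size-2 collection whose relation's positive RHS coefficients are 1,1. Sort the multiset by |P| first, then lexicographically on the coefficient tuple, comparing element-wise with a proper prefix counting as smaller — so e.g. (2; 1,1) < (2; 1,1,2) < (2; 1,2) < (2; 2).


17 minimal non-faces of Δ(Σ) (on 11 rays):

  • {4,9}:  v_{4} + v_{9} = 0 ; sig = (2; —)
  • {6,10}:  v_{6} + v_{10} = v_{0} ; sig = (2; 1)
  • {3,5}:  v_{3} + v_{5} = v_{0} + v_{1} + v_{8} ; sig = (2; 1,1,1)
  • {4,8}:  v_{4} + v_{8} = v_{0} + v_{1} + v_{6} ; sig = (2; 1,1,1)
  • {5,10}:  v_{5} + v_{10} = 2·v_{0} + v_{1} + v_{2} + v_{8} ; sig = (2; 1,1,1,2)
  • {5,7}:  v_{5} + v_{7} = v_{2} + 2·v_{6} + v_{8} ; sig = (2; 1,1,2)
  • {8,10}:  v_{8} + v_{10} = 2·v_{0} + v_{1} + v_{9} ; sig = (2; 1,1,2)
  • {5,9}:  v_{5} + v_{9} = v_{2} + 2·v_{8} ; sig = (2; 1,2)
  • {7,8}:  v_{7} + v_{8} = 2·v_{6} + v_{9} ; sig = (2; 1,2)
  • {4,5}:  v_{4} + v_{5} = 2·v_{0} + 2·v_{1} + v_{2} + 2·v_{6} ; sig = (2; 1,2,2,2)
  • {1,7,10}:  v_{1} + v_{7} + v_{10} = 0 ; sig = (3; —)
  • {2,3,6}:  v_{2} + v_{3} + v_{6} = 0 ; sig = (3; —)
  • {0,1,7}:  v_{0} + v_{1} + v_{7} = v_{6} ; sig = (3; 1)
  • {0,2,3}:  v_{0} + v_{2} + v_{3} = v_{10} ; sig = (3; 1)
  • {2,3,8}:  v_{2} + v_{3} + v_{8} = v_{0} + v_{1} + v_{9} ; sig = (3; 1,1,1)
  • {0,1,6,9}:  v_{0} + v_{1} + v_{6} + v_{9} = v_{8} ; sig = (4; 1)
  • {0,1,2,6,8}:  v_{0} + v_{1} + v_{2} + v_{6} + v_{8} = v_{5} ; sig = (5; 1)

Signatures (|P|; sorted positive RHS coefficients), sorted:
    |P|=2: 10 collections, coeffs (), (1), (1,1,1), (1,1,1), (1,1,1,2), (1,1,2), (1,1,2), (1,2), (1,2), (1,2,2,2)
    |P|=3: 5 collections, coeffs (), (), (1), (1), (1,1,1)
    |P|=4: 1 collection, coeffs (1)
    |P|=5: 1 collection, coeffs (1)


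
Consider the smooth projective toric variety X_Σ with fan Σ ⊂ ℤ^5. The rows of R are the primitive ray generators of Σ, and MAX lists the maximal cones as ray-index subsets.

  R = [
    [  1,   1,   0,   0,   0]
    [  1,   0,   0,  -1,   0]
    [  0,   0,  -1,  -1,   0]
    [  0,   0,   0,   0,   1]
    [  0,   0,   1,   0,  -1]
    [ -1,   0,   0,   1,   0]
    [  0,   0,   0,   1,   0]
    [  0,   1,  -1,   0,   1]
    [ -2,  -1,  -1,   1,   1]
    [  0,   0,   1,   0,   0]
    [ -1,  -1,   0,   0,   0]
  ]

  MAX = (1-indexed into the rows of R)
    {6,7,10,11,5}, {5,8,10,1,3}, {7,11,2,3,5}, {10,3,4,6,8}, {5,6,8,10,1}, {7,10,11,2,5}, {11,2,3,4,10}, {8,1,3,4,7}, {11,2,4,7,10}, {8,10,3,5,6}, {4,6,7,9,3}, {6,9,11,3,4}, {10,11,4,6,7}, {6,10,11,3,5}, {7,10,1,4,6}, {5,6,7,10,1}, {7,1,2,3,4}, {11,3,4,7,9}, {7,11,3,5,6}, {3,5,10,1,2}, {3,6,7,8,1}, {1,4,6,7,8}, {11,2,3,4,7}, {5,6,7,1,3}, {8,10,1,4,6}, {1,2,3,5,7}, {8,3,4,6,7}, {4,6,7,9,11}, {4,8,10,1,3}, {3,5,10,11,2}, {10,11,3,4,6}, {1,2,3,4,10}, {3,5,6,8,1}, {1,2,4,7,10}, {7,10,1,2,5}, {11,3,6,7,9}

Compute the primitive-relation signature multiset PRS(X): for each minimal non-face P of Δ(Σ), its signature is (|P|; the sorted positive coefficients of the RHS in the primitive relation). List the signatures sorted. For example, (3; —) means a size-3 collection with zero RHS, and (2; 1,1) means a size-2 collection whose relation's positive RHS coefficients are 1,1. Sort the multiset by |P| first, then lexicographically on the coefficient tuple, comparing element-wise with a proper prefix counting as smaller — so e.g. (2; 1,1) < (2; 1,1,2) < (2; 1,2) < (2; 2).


16 collections generate NE(X_Σ); each relation:

  {1,11}:  v_{1} + v_{11} = 0 ; sig = (2; —)
  {2,6}:  v_{2} + v_{6} = 0 ; sig = (2; —)
  {4,5}:  v_{4} + v_{5} = v_{10} ; sig = (2; 1)
  {5,9}:  v_{5} + v_{9} = v_{6} + v_{11} ; sig = (2; 1,1)
  {2,8}:  v_{2} + v_{8} = v_{1} + v_{3} + v_{4} ; sig = (2; 1,1,1)
  {8,11}:  v_{8} + v_{11} = v_{3} + v_{4} + v_{6} ; sig = (2; 1,1,1)
  {9,10}:  v_{9} + v_{10} = v_{4} + v_{6} + v_{11} ; sig = (2; 1,1,1)
  {1,9}:  v_{1} + v_{9} = v_{3} + v_{4} + v_{6} + v_{7} ; sig = (2; 1,1,1,1)
  {2,9}:  v_{2} + v_{9} = v_{3} + v_{4} + v_{7} + v_{11} ; sig = (2; 1,1,1,1)
  {8,9}:  v_{8} + v_{9} = 2·v_{3} + 2·v_{4} + 2·v_{6} + v_{7} ; sig = (2; 1,2,2,2)
  {3,7,10}:  v_{3} + v_{7} + v_{10} = 0 ; sig = (3; —)
  {5,7,8}:  v_{5} + v_{7} + v_{8} = v_{1} + v_{6} ; sig = (3; 1,1)
  {7,8,10}:  v_{7} + v_{8} + v_{10} = v_{1} + v_{4} + v_{6} ; sig = (3; 1,1,1)
  {1,3,4,6}:  v_{1} + v_{3} + v_{4} + v_{6} = v_{8} ; sig = (4; 1)
  {1,3,6,10}:  v_{1} + v_{3} + v_{6} + v_{10} = v_{5} + v_{8} ; sig = (4; 1,1)
  {3,4,6,7,11}:  v_{3} + v_{4} + v_{6} + v_{7} + v_{11} = v_{9} ; sig = (5; 1)

Sorted signature multiset PRS(X):
    (2; —)
    (2; —)
    (2; 1)
    (2; 1,1)
    (2; 1,1,1)
    (2; 1,1,1)
    (2; 1,1,1)
    (2; 1,1,1,1)
    (2; 1,1,1,1)
    (2; 1,2,2,2)
    (3; —)
    (3; 1,1)
    (3; 1,1,1)
    (4; 1)
    (4; 1,1)
    (5; 1)


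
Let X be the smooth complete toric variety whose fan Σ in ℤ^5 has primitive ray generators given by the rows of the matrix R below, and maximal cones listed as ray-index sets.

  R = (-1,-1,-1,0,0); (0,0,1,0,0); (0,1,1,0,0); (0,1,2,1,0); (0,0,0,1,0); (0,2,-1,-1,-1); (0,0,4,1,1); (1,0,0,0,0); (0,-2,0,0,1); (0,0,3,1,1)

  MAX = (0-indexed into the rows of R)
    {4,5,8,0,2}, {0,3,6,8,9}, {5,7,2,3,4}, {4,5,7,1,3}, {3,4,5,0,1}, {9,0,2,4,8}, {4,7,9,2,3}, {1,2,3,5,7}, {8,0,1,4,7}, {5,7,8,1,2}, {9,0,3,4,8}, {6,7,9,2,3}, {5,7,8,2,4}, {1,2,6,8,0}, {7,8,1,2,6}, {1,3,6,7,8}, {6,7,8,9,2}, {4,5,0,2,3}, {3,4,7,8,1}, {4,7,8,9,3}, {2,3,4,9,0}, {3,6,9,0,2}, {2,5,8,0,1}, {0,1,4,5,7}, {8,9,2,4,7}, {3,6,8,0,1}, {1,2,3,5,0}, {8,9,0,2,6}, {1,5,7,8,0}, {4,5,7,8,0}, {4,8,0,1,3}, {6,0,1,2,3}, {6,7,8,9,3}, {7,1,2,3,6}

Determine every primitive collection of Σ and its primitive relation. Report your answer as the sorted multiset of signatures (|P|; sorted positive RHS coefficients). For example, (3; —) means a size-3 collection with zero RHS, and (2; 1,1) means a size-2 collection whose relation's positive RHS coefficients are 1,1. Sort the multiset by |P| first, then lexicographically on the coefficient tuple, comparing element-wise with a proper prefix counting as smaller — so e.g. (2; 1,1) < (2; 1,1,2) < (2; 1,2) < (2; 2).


Σ has 12 primitive collections:

  P={1,9}:  v_{1} + v_{9} = v_{6} ; sig = (2; 1)
  P={4,6}:  v_{4} + v_{6} = 2·v_{3} + v_{8} ; sig = (2; 1,2)
  P={5,6}:  v_{5} + v_{6} = v_{1} + 2·v_{2} ; sig = (2; 1,2)
  P={5,9}:  v_{5} + v_{9} = 2·v_{2} ; sig = (2; 2)
  P={0,2,7}:  v_{0} + v_{2} + v_{7} = 0 ; sig = (3; —)
  P={1,2,4}:  v_{1} + v_{2} + v_{4} = v_{3} ; sig = (3; 1)
  P={2,3,8}:  v_{2} + v_{3} + v_{8} = v_{9} ; sig = (3; 1)
  P={3,5,8}:  v_{3} + v_{5} + v_{8} = v_{2} ; sig = (3; 1)
  P={0,3,7}:  v_{0} + v_{3} + v_{7} = v_{1} + v_{4} ; sig = (3; 1,1)
  P={0,7,9}:  v_{0} + v_{7} + v_{9} = v_{3} + v_{8} ; sig = (3; 1,1)
  P={0,6,7}:  v_{0} + v_{6} + v_{7} = v_{1} + v_{3} + v_{8} ; sig = (3; 1,1,1)
  P={1,4,5,8}:  v_{1} + v_{4} + v_{5} + v_{8} = 0 ; sig = (4; —)

Hence PRS(X_Σ) =
[(2; 1), (2; 1,2), (2; 1,2), (2; 2), (3; —), (3; 1), (3; 1), (3; 1), (3; 1,1), (3; 1,1), (3; 1,1,1), (4; —)]


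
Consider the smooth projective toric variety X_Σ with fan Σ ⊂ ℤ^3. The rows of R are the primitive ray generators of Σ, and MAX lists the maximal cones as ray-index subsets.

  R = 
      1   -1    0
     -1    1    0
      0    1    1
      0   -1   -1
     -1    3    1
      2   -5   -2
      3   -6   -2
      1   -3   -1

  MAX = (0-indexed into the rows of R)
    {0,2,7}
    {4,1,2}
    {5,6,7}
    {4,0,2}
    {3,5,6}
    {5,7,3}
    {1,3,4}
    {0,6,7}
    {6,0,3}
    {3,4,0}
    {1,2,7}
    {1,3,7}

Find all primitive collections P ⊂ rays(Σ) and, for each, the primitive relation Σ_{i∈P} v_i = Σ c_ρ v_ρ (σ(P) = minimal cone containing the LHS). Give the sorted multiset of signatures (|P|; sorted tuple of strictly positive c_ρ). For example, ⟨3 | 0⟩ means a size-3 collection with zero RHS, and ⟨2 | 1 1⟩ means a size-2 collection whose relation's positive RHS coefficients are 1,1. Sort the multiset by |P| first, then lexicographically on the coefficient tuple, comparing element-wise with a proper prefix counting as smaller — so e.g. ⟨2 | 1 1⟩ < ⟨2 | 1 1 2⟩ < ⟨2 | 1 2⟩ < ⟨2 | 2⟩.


Δ(Σ) — 8 vertices, 12 min non-faces:

  {0,1}:  v_{0} + v_{1} = 0  so sig = ⟨2 | 0⟩
  {2,3}:  v_{2} + v_{3} = 0  so sig = ⟨2 | 0⟩
  {4,7}:  v_{4} + v_{7} = 0  so sig = ⟨2 | 0⟩
  {0,5}:  v_{0} + v_{5} = v_{6}  so sig = ⟨2 | 1⟩
  {1,6}:  v_{1} + v_{6} = v_{5}  so sig = ⟨2 | 1⟩
  {1,5}:  v_{1} + v_{5} = v_{3} + v_{7}  so sig = ⟨2 | 1 1⟩
  {2,5}:  v_{2} + v_{5} = v_{0} + v_{7}  so sig = ⟨2 | 1 1⟩
  {4,5}:  v_{4} + v_{5} = v_{0} + v_{3}  so sig = ⟨2 | 1 1⟩
  {2,6}:  v_{2} + v_{6} = 2·v_{0} + v_{7}  so sig = ⟨2 | 1 2⟩
  {4,6}:  v_{4} + v_{6} = 2·v_{0} + v_{3}  so sig = ⟨2 | 1 2⟩
  {0,3,7}:  v_{0} + v_{3} + v_{7} = v_{5}  so sig = ⟨3 | 1⟩
  {3,6,7}:  v_{3} + v_{6} + v_{7} = 2·v_{5}  so sig = ⟨3 | 2⟩

so the primitive-relation signature multiset is
    |P|=2: 10 collections, coeffs (), (), (), (1), (1), (1,1), (1,1), (1,1), (1,2), (1,2)
    |P|=3: 2 collections, coeffs (1), (2)


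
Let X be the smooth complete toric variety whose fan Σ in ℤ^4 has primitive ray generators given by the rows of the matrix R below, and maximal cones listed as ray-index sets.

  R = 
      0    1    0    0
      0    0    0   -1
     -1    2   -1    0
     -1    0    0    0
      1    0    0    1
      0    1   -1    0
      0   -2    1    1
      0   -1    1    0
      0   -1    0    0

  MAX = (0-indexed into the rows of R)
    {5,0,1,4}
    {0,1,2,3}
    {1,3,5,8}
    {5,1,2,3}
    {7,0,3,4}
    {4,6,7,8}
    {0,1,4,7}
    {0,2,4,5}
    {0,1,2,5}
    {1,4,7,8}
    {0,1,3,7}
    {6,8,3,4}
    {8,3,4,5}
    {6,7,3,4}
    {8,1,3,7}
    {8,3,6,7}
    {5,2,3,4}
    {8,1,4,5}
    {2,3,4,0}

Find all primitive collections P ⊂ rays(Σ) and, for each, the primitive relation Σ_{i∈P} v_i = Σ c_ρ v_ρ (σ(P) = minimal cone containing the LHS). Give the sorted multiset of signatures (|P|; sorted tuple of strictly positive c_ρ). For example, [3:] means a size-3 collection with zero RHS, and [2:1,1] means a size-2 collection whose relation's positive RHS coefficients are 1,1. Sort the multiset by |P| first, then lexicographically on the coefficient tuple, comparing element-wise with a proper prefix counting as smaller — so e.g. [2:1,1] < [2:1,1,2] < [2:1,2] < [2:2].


|primitive collections| = 12. Relations:

  • {0,8}:  v_{0} + v_{8} = 0  so sig = [2:]
  • {5,7}:  v_{5} + v_{7} = 0  so sig = [2:]
  • {1,6}:  v_{1} + v_{6} = v_{7} + v_{8}  so sig = [2:1,1]
  • {2,7}:  v_{2} + v_{7} = v_{0} + v_{3}  so sig = [2:1,1]
  • {2,8}:  v_{2} + v_{8} = v_{3} + v_{5}  so sig = [2:1,1]
  • {0,6}:  v_{0} + v_{6} = v_{3} + v_{4} + v_{7}  so sig = [2:1,1,1]
  • {5,6}:  v_{5} + v_{6} = v_{3} + v_{4} + v_{8}  so sig = [2:1,1,1]
  • {2,6}:  v_{2} + v_{6} = 2·v_{3} + v_{4}  so sig = [2:1,2]
  • {1,3,4}:  v_{1} + v_{3} + v_{4} = 0  so sig = [3:]
  • {0,3,5}:  v_{0} + v_{3} + v_{5} = v_{2}  so sig = [3:1]
  • {1,2,4}:  v_{1} + v_{2} + v_{4} = v_{0} + v_{5}  so sig = [3:1,1]
  • {3,4,7,8}:  v_{3} + v_{4} + v_{7} + v_{8} = v_{6}  so sig = [4:1]

Sorted signature multiset PRS(X):
    [2:]
    [2:]
    [2:1,1]
    [2:1,1]
    [2:1,1]
    [2:1,1,1]
    [2:1,1,1]
    [2:1,2]
    [3:]
    [3:1]
    [3:1,1]
    [4:1]


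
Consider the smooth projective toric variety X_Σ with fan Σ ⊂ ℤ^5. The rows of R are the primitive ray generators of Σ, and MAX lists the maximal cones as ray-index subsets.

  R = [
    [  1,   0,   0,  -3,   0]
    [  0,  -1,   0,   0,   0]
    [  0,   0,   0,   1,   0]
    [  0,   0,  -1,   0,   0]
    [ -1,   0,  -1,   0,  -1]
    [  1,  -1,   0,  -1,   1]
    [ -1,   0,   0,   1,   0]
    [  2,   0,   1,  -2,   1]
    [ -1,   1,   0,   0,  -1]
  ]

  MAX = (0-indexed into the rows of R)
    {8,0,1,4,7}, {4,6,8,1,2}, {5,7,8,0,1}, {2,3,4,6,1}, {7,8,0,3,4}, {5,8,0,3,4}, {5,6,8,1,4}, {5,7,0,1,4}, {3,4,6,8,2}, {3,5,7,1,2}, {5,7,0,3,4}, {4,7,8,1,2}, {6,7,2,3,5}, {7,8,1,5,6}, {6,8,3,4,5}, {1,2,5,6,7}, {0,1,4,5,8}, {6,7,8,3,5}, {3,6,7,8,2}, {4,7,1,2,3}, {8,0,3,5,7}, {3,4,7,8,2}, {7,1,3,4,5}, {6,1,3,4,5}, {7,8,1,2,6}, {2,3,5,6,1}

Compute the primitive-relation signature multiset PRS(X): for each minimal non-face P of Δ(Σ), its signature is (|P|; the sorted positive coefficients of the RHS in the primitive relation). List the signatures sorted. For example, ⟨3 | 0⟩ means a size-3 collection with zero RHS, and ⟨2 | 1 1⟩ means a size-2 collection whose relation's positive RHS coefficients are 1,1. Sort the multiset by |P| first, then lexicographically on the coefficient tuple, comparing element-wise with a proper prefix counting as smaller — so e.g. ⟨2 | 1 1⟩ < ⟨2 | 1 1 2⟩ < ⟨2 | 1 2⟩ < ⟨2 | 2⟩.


Minimal non-faces — 9 found among 9 rays, 26 max cones:

  • {0,2}:  v_{0} + v_{2} = v_{4} + v_{7} — sig = ⟨2 | 1 1⟩
  • {0,6}:  v_{0} + v_{6} = 2·v_{5} + 2·v_{8} — sig = ⟨2 | 2 2⟩
  • {2,5,8}:  v_{2} + v_{5} + v_{8} = 0 — sig = ⟨3 | 0⟩
  • {1,3,8}:  v_{1} + v_{3} + v_{8} = v_{4} — sig = ⟨3 | 1⟩
  • {2,4,5}:  v_{2} + v_{4} + v_{5} = v_{1} + v_{3} — sig = ⟨3 | 1 1⟩
  • {4,6,7}:  v_{4} + v_{6} + v_{7} = v_{5} + v_{8} — sig = ⟨3 | 1 1⟩
  • {0,1,3}:  v_{0} + v_{1} + v_{3} = 2·v_{4} + v_{5} + v_{7} — sig = ⟨3 | 1 1 2⟩
  • {1,3,6,7}:  v_{1} + v_{3} + v_{6} + v_{7} = v_{5} — sig = ⟨4 | 1⟩
  • {4,5,7,8}:  v_{4} + v_{5} + v_{7} + v_{8} = v_{0} — sig = ⟨4 | 1⟩

so the primitive-relation signature multiset is
    |P|=2: 2 collections, coeffs (1,1), (2,2)
    |P|=3: 5 collections, coeffs (), (1), (1,1), (1,1), (1,1,2)
    |P|=4: 2 collections, coeffs (1), (1)


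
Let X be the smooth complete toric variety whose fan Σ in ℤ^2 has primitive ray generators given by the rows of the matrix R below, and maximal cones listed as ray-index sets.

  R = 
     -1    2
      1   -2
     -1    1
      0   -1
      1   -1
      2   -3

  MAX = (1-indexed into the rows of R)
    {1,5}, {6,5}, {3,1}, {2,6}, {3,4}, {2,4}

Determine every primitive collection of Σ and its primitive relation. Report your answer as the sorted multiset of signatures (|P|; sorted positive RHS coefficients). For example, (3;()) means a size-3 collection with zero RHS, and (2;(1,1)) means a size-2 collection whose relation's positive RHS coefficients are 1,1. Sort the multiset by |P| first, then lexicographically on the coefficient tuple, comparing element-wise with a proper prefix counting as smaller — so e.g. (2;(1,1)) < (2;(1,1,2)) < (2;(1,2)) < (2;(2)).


Minimal non-faces — 9 found among 6 rays, 6 max cones:

  {1,2}:  v_{1} + v_{2} = 0 ; sig = (2;())
  {3,5}:  v_{3} + v_{5} = 0 ; sig = (2;())
  {1,4}:  v_{1} + v_{4} = v_{3} ; sig = (2;(1))
  {1,6}:  v_{1} + v_{6} = v_{5} ; sig = (2;(1))
  {2,3}:  v_{2} + v_{3} = v_{4} ; sig = (2;(1))
  {2,5}:  v_{2} + v_{5} = v_{6} ; sig = (2;(1))
  {3,6}:  v_{3} + v_{6} = v_{2} ; sig = (2;(1))
  {4,5}:  v_{4} + v_{5} = v_{2} ; sig = (2;(1))
  {4,6}:  v_{4} + v_{6} = 2·v_{2} ; sig = (2;(2))

Signatures (|P|; sorted positive RHS coefficients), sorted:
    |P|=2: 9 collections, coeffs (), (), (1), (1), (1), (1), (1), (1), (2)


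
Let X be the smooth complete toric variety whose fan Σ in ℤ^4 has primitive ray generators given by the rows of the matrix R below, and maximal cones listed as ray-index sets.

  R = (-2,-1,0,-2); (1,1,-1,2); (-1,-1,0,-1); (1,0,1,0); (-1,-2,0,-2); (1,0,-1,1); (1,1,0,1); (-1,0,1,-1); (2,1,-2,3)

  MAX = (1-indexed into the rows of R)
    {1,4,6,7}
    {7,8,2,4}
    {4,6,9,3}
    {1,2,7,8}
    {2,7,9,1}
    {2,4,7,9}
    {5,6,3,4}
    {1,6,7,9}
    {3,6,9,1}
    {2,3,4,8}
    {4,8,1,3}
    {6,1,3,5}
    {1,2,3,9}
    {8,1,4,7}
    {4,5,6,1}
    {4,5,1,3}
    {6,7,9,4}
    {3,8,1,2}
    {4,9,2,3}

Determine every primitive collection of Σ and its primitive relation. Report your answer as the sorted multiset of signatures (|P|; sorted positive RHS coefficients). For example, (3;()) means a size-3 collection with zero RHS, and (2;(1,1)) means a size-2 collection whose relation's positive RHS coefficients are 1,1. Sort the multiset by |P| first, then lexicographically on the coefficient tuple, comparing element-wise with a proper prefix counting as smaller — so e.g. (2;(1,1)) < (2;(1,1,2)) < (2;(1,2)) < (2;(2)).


11 collections generate NE(X_Σ); each relation:

  {3,7}:  v_{3} + v_{7} = 0  so sig = (2;())
  {6,8}:  v_{6} + v_{8} = 0  so sig = (2;())
  {2,6}:  v_{2} + v_{6} = v_{9}  so sig = (2;(1))
  {8,9}:  v_{8} + v_{9} = v_{2}  so sig = (2;(1))
  {2,5}:  v_{2} + v_{5} = v_{3} + v_{6}  so sig = (2;(1,1))
  {5,7}:  v_{5} + v_{7} = v_{1} + v_{4} + v_{6}  so sig = (2;(1,1,1))
  {5,8}:  v_{5} + v_{8} = v_{1} + v_{3} + v_{4}  so sig = (2;(1,1,1))
  {5,9}:  v_{5} + v_{9} = v_{3} + 2·v_{6}  so sig = (2;(1,2))
  {1,2,4}:  v_{1} + v_{2} + v_{4} = 0  so sig = (3;())
  {1,4,9}:  v_{1} + v_{4} + v_{9} = v_{6}  so sig = (3;(1))
  {1,3,4,6}:  v_{1} + v_{3} + v_{4} + v_{6} = v_{5}  so sig = (4;(1))

Hence PRS(X_Σ) =
[(2;()), (2;()), (2;(1)), (2;(1)), (2;(1,1)), (2;(1,1,1)), (2;(1,1,1)), (2;(1,2)), (3;()), (3;(1)), (4;(1))]


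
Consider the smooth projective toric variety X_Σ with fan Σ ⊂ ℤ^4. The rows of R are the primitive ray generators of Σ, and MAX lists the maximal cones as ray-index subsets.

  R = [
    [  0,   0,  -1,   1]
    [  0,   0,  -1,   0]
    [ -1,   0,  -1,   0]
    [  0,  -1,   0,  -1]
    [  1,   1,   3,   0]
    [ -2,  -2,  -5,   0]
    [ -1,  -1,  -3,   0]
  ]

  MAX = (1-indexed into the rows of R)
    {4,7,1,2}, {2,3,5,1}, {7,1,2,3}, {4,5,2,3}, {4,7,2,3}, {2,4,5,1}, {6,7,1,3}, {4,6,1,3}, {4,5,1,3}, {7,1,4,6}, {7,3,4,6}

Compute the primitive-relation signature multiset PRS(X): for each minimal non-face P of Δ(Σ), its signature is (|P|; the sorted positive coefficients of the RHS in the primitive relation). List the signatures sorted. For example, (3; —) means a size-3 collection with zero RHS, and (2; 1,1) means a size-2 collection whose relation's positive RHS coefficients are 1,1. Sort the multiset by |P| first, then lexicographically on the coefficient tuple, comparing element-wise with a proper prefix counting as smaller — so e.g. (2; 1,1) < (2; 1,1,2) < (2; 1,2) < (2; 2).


5 collections generate NE(X_Σ); each relation:

  {5,7}:  v_{5} + v_{7} = 0  ⟹  sig = (2; —)
  {5,6}:  v_{5} + v_{6} = v_{1} + v_{3} + v_{4}  ⟹  sig = (2; 1,1,1)
  {2,6}:  v_{2} + v_{6} = 2·v_{7}  ⟹  sig = (2; 2)
  {1,2,3,4}:  v_{1} + v_{2} + v_{3} + v_{4} = v_{7}  ⟹  sig = (4; 1)
  {1,3,4,7}:  v_{1} + v_{3} + v_{4} + v_{7} = v_{6}  ⟹  sig = (4; 1)

Signatures (|P|; sorted positive RHS coefficients), sorted:
    (2; —)
    (2; 1,1,1)
    (2; 2)
    (4; 1)
    (4; 1)


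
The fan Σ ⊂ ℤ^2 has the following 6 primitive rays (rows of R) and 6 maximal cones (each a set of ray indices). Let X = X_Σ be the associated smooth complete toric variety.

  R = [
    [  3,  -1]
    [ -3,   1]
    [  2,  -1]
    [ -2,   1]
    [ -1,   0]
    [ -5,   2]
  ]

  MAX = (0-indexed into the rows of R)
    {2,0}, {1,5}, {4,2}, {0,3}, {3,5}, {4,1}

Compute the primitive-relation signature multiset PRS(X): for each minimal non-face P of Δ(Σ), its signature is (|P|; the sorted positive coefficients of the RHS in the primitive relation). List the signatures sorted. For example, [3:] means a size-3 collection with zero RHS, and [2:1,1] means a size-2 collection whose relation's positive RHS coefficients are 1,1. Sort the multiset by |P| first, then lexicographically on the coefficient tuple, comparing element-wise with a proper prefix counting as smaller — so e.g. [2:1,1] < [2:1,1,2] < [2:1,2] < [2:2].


Minimal non-faces — 9 found among 6 rays, 6 max cones:

  • {0,1}:  v_{0} + v_{1} = 0 — sig = [2:]
  • {2,3}:  v_{2} + v_{3} = 0 — sig = [2:]
  • {0,4}:  v_{0} + v_{4} = v_{2} — sig = [2:1]
  • {0,5}:  v_{0} + v_{5} = v_{3} — sig = [2:1]
  • {1,2}:  v_{1} + v_{2} = v_{4} — sig = [2:1]
  • {1,3}:  v_{1} + v_{3} = v_{5} — sig = [2:1]
  • {2,5}:  v_{2} + v_{5} = v_{1} — sig = [2:1]
  • {3,4}:  v_{3} + v_{4} = v_{1} — sig = [2:1]
  • {4,5}:  v_{4} + v_{5} = 2·v_{1} — sig = [2:2]

so the primitive-relation signature multiset is
    [2:]
    [2:]
    [2:1]
    [2:1]
    [2:1]
    [2:1]
    [2:1]
    [2:1]
    [2:2]


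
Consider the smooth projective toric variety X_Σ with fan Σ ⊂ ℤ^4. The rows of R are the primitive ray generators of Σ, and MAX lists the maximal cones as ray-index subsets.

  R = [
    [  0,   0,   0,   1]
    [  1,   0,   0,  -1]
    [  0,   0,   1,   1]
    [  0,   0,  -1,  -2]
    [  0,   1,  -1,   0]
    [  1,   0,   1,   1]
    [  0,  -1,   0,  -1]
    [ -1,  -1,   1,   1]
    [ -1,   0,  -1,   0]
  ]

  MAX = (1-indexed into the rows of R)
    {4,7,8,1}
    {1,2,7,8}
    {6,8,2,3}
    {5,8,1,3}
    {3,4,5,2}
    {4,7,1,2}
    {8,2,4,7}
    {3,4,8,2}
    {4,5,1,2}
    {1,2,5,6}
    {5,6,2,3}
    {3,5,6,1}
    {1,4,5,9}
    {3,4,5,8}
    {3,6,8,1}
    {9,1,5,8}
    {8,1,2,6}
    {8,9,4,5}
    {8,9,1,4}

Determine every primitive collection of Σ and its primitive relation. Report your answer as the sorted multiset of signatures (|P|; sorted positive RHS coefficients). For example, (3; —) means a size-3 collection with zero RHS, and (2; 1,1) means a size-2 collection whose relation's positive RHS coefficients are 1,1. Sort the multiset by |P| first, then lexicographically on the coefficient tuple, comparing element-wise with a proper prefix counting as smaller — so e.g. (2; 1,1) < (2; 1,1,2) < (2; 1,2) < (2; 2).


Σ has 14 primitive collections:

  P={4,6}:  v_{4} + v_{6} = v_{2} ; sig = (2; 1)
  P={6,9}:  v_{6} + v_{9} = v_{1} ; sig = (2; 1)
  P={2,9}:  v_{2} + v_{9} = v_{1} + v_{4} ; sig = (2; 1,1)
  P={3,7}:  v_{3} + v_{7} = v_{2} + v_{8} ; sig = (2; 1,1)
  P={3,9}:  v_{3} + v_{9} = v_{5} + v_{8} ; sig = (2; 1,1)
  P={5,7}:  v_{5} + v_{7} = v_{1} + v_{4} ; sig = (2; 1,1)
  P={6,7}:  v_{6} + v_{7} = v_{1} + 2·v_{2} + v_{8} ; sig = (2; 1,1,2)
  P={7,9}:  v_{7} + v_{9} = 2·v_{1} + 2·v_{4} + v_{8} ; sig = (2; 1,2,2)
  P={1,3,4}:  v_{1} + v_{3} + v_{4} = 0 ; sig = (3; —)
  P={2,5,8}:  v_{2} + v_{5} + v_{8} = 0 ; sig = (3; —)
  P={1,2,3}:  v_{1} + v_{2} + v_{3} = v_{6} ; sig = (3; 1)
  P={5,6,8}:  v_{5} + v_{6} + v_{8} = v_{1} + v_{3} ; sig = (3; 1,1)
  P={1,2,4,8}:  v_{1} + v_{2} + v_{4} + v_{8} = v_{7} ; sig = (4; 1)
  P={1,4,5,8}:  v_{1} + v_{4} + v_{5} + v_{8} = v_{9} ; sig = (4; 1)

Sorted signature multiset PRS(X):
[(2; 1), (2; 1), (2; 1,1), (2; 1,1), (2; 1,1), (2; 1,1), (2; 1,1,2), (2; 1,2,2), (3; —), (3; —), (3; 1), (3; 1,1), (4; 1), (4; 1)]


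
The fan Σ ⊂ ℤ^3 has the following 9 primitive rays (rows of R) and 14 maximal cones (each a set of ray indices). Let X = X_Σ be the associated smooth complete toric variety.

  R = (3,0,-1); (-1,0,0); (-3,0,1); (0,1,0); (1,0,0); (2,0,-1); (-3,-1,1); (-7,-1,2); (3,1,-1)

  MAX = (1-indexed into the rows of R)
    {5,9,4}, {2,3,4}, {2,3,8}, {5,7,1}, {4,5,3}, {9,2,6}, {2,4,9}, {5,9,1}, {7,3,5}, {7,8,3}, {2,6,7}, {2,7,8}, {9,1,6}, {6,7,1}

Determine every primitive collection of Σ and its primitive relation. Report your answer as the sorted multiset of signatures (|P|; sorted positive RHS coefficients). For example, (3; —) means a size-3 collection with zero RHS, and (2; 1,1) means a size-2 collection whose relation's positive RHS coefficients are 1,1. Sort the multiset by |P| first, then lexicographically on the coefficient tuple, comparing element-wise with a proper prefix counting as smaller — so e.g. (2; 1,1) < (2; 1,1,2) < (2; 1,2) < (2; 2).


|primitive collections| = 16. Relations:

  {1,3}:  v_{1} + v_{3} = 0 — sig = (2; —)
  {2,5}:  v_{2} + v_{5} = 0 — sig = (2; —)
  {7,9}:  v_{7} + v_{9} = 0 — sig = (2; —)
  {1,2}:  v_{1} + v_{2} = v_{6} — sig = (2; 1)
  {1,4}:  v_{1} + v_{4} = v_{9} — sig = (2; 1)
  {3,6}:  v_{3} + v_{6} = v_{2} — sig = (2; 1)
  {3,9}:  v_{3} + v_{9} = v_{4} — sig = (2; 1)
  {4,7}:  v_{4} + v_{7} = v_{3} — sig = (2; 1)
  {5,6}:  v_{5} + v_{6} = v_{1} — sig = (2; 1)
  {1,8}:  v_{1} + v_{8} = v_{2} + v_{7} — sig = (2; 1,1)
  {4,6}:  v_{4} + v_{6} = v_{2} + v_{9} — sig = (2; 1,1)
  {5,8}:  v_{5} + v_{8} = v_{3} + v_{7} — sig = (2; 1,1)
  {8,9}:  v_{8} + v_{9} = v_{2} + v_{3} — sig = (2; 1,1)
  {4,8}:  v_{4} + v_{8} = v_{2} + 2·v_{3} — sig = (2; 1,2)
  {6,8}:  v_{6} + v_{8} = 2·v_{2} + v_{7} — sig = (2; 1,2)
  {2,3,7}:  v_{2} + v_{3} + v_{7} = v_{8} — sig = (3; 1)

Hence PRS(X_Σ) =
{ (2; —) ×3,  (2; 1) ×6,  (2; 1,1) ×4,  (2; 1,2) ×2,  (3; 1) }


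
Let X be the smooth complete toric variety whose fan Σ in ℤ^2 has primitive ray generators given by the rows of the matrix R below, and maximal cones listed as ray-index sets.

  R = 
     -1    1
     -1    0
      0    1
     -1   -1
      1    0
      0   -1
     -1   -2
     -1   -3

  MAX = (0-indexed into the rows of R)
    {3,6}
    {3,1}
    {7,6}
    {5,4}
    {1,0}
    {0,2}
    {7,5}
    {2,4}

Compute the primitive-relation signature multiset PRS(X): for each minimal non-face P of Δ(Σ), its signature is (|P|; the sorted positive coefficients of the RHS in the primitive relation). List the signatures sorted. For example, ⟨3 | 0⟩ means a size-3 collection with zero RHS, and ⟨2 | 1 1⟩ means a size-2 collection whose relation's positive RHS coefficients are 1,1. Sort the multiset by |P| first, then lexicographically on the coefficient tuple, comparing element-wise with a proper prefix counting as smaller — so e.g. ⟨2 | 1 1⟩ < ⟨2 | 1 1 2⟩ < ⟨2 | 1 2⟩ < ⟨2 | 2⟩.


|primitive collections| = 20. Relations:

  P = {1,4}:  v_{1} + v_{4} = 0 ; sig = ⟨2 | 0⟩
  P = {2,5}:  v_{2} + v_{5} = 0 ; sig = ⟨2 | 0⟩
  P = {0,4}:  v_{0} + v_{4} = v_{2} ; sig = ⟨2 | 1⟩
  P = {0,5}:  v_{0} + v_{5} = v_{1} ; sig = ⟨2 | 1⟩
  P = {1,2}:  v_{1} + v_{2} = v_{0} ; sig = ⟨2 | 1⟩
  P = {1,5}:  v_{1} + v_{5} = v_{3} ; sig = ⟨2 | 1⟩
  P = {2,3}:  v_{2} + v_{3} = v_{1} ; sig = ⟨2 | 1⟩
  P = {2,6}:  v_{2} + v_{6} = v_{3} ; sig = ⟨2 | 1⟩
  P = {2,7}:  v_{2} + v_{7} = v_{6} ; sig = ⟨2 | 1⟩
  P = {3,4}:  v_{3} + v_{4} = v_{5} ; sig = ⟨2 | 1⟩
  P = {3,5}:  v_{3} + v_{5} = v_{6} ; sig = ⟨2 | 1⟩
  P = {5,6}:  v_{5} + v_{6} = v_{7} ; sig = ⟨2 | 1⟩
  P = {0,6}:  v_{0} + v_{6} = v_{1} + v_{3} ; sig = ⟨2 | 1 1⟩
  P = {1,7}:  v_{1} + v_{7} = v_{3} + v_{6} ; sig = ⟨2 | 1 1⟩
  P = {0,3}:  v_{0} + v_{3} = 2·v_{1} ; sig = ⟨2 | 2⟩
  P = {0,7}:  v_{0} + v_{7} = 2·v_{3} ; sig = ⟨2 | 2⟩
  P = {1,6}:  v_{1} + v_{6} = 2·v_{3} ; sig = ⟨2 | 2⟩
  P = {3,7}:  v_{3} + v_{7} = 2·v_{6} ; sig = ⟨2 | 2⟩
  P = {4,6}:  v_{4} + v_{6} = 2·v_{5} ; sig = ⟨2 | 2⟩
  P = {4,7}:  v_{4} + v_{7} = 3·v_{5} ; sig = ⟨2 | 3⟩

Signatures (|P|; sorted positive RHS coefficients), sorted:
[⟨2 | 0⟩, ⟨2 | 0⟩, ⟨2 | 1⟩, ⟨2 | 1⟩, ⟨2 | 1⟩, ⟨2 | 1⟩, ⟨2 | 1⟩, ⟨2 | 1⟩, ⟨2 | 1⟩, ⟨2 | 1⟩, ⟨2 | 1⟩, ⟨2 | 1⟩, ⟨2 | 1 1⟩, ⟨2 | 1 1⟩, ⟨2 | 2⟩, ⟨2 | 2⟩, ⟨2 | 2⟩, ⟨2 | 2⟩, ⟨2 | 2⟩, ⟨2 | 3⟩]


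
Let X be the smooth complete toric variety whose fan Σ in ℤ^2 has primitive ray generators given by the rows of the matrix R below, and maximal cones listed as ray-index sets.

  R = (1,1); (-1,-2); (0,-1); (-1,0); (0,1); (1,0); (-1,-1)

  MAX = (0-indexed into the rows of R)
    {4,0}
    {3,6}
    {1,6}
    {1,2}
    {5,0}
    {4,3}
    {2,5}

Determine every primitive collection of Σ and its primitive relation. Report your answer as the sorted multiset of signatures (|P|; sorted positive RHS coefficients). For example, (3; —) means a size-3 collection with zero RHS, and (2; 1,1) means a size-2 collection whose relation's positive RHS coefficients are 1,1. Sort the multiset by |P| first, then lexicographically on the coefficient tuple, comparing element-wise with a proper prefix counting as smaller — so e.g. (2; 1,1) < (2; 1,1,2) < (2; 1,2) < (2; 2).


Minimal non-faces — 14 found among 7 rays, 7 max cones:

  P = {0,6}:  v_{0} + v_{6} = 0  ⟹  sig = (2; —)
  P = {2,4}:  v_{2} + v_{4} = 0  ⟹  sig = (2; —)
  P = {3,5}:  v_{3} + v_{5} = 0  ⟹  sig = (2; —)
  P = {0,1}:  v_{0} + v_{1} = v_{2}  ⟹  sig = (2; 1)
  P = {0,2}:  v_{0} + v_{2} = v_{5}  ⟹  sig = (2; 1)
  P = {0,3}:  v_{0} + v_{3} = v_{4}  ⟹  sig = (2; 1)
  P = {1,4}:  v_{1} + v_{4} = v_{6}  ⟹  sig = (2; 1)
  P = {2,3}:  v_{2} + v_{3} = v_{6}  ⟹  sig = (2; 1)
  P = {2,6}:  v_{2} + v_{6} = v_{1}  ⟹  sig = (2; 1)
  P = {4,5}:  v_{4} + v_{5} = v_{0}  ⟹  sig = (2; 1)
  P = {4,6}:  v_{4} + v_{6} = v_{3}  ⟹  sig = (2; 1)
  P = {5,6}:  v_{5} + v_{6} = v_{2}  ⟹  sig = (2; 1)
  P = {1,3}:  v_{1} + v_{3} = 2·v_{6}  ⟹  sig = (2; 2)
  P = {1,5}:  v_{1} + v_{5} = 2·v_{2}  ⟹  sig = (2; 2)

Signatures (|P|; sorted positive RHS coefficients), sorted:
{ (2; —) ×3,  (2; 1) ×9,  (2; 2) ×2 }


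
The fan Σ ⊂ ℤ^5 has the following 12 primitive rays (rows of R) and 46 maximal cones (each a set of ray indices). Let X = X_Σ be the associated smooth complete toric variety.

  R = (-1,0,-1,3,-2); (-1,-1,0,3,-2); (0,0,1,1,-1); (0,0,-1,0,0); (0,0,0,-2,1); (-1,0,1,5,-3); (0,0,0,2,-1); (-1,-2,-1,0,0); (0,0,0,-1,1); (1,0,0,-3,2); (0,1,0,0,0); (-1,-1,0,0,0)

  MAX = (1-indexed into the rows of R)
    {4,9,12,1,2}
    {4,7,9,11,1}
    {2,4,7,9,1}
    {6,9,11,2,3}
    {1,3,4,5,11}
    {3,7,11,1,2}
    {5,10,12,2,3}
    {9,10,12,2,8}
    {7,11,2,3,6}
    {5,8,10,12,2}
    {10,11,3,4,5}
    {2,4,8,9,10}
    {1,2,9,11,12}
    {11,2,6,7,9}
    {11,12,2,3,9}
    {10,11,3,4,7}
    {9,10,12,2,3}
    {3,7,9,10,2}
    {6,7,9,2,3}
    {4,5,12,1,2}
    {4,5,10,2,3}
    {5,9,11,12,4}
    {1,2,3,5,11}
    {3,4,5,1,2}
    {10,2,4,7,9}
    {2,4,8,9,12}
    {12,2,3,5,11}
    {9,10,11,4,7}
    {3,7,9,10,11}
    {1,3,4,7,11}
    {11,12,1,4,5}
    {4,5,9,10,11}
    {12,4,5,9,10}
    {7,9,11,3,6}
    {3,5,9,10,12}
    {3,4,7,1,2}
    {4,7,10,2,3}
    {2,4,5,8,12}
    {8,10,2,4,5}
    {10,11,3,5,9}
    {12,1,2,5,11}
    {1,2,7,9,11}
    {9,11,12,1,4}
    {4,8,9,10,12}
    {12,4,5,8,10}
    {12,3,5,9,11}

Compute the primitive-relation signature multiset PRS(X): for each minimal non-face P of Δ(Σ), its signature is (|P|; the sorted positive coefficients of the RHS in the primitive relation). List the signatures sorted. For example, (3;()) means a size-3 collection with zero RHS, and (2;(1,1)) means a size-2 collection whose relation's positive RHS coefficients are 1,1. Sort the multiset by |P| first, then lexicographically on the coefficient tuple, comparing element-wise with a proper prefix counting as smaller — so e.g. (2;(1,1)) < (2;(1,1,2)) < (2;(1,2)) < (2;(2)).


|primitive collections| = 25. Relations:

  {5,7}:  v_{5} + v_{7} = 0  ⇒ sig = (2;())
  {1,10}:  v_{1} + v_{10} = v_{4}  ⇒ sig = (2;(1))
  {7,12}:  v_{7} + v_{12} = v_{2} + v_{9}  ⇒ sig = (2;(1,1))
  {8,11}:  v_{8} + v_{11} = v_{4} + v_{12}  ⇒ sig = (2;(1,1))
  {4,6}:  v_{4} + v_{6} = v_{2} + v_{7} + v_{11}  ⇒ sig = (2;(1,1,1))
  {6,10}:  v_{6} + v_{10} = v_{3} + v_{7} + v_{9}  ⇒ sig = (2;(1,1,1))
  {5,6}:  v_{5} + v_{6} = v_{2} + v_{3} + v_{9} + v_{11}  ⇒ sig = (2;(1,1,1,1))
  {7,8}:  v_{7} + v_{8} = 2·v_{2} + v_{4} + v_{9} + v_{10}  ⇒ sig = (2;(1,1,1,2))
  {1,8}:  v_{1} + v_{8} = v_{2} + 2·v_{4} + v_{12}  ⇒ sig = (2;(1,1,2))
  {3,8}:  v_{3} + v_{8} = 2·v_{2} + v_{5} + v_{10}  ⇒ sig = (2;(1,1,2))
  {6,12}:  v_{6} + v_{12} = 2·v_{2} + v_{3} + 2·v_{9} + v_{11}  ⇒ sig = (2;(1,1,2,2))
  {6,8}:  v_{6} + v_{8} = 2·v_{2} + v_{9}  ⇒ sig = (2;(1,2))
  {1,6}:  v_{1} + v_{6} = 2·v_{2} + v_{7} + 2·v_{11}  ⇒ sig = (2;(1,2,2))
  {2,10,11}:  v_{2} + v_{10} + v_{11} = 0  ⇒ sig = (3;())
  {3,4,9}:  v_{3} + v_{4} + v_{9} = 0  ⇒ sig = (3;())
  {2,4,11}:  v_{2} + v_{4} + v_{11} = v_{1}  ⇒ sig = (3;(1))
  {2,5,9}:  v_{2} + v_{5} + v_{9} = v_{12}  ⇒ sig = (3;(1))
  {1,3,9}:  v_{1} + v_{3} + v_{9} = v_{2} + v_{11}  ⇒ sig = (3;(1,1))
  {3,4,12}:  v_{3} + v_{4} + v_{12} = v_{2} + v_{5}  ⇒ sig = (3;(1,1))
  {10,11,12}:  v_{10} + v_{11} + v_{12} = v_{5} + v_{9}  ⇒ sig = (3;(1,1))
  {1,5,9}:  v_{1} + v_{5} + v_{9} = v_{4} + v_{11} + v_{12}  ⇒ sig = (3;(1,1,1))
  {1,3,12}:  v_{1} + v_{3} + v_{12} = 2·v_{2} + v_{5} + v_{11}  ⇒ sig = (3;(1,1,2))
  {5,8,9}:  v_{5} + v_{8} + v_{9} = v_{4} + v_{10} + 2·v_{12}  ⇒ sig = (3;(1,1,2))
  {2,4,10,12}:  v_{2} + v_{4} + v_{10} + v_{12} = v_{8}  ⇒ sig = (4;(1))
  {2,3,7,9,11}:  v_{2} + v_{3} + v_{7} + v_{9} + v_{11} = v_{6}  ⇒ sig = (5;(1))

so the primitive-relation signature multiset is
    |P|=2: 13 collections, coeffs (), (1), (1,1), (1,1), (1,1,1), (1,1,1), (1,1,1,1), (1,1,1,2), (1,1,2), (1,1,2), (1,1,2,2), (1,2), (1,2,2)
    |P|=3: 10 collections, coeffs (), (), (1), (1), (1,1), (1,1), (1,1), (1,1,1), (1,1,2), (1,1,2)
    |P|=4: 1 collection, coeffs (1)
    |P|=5: 1 collection, coeffs (1)


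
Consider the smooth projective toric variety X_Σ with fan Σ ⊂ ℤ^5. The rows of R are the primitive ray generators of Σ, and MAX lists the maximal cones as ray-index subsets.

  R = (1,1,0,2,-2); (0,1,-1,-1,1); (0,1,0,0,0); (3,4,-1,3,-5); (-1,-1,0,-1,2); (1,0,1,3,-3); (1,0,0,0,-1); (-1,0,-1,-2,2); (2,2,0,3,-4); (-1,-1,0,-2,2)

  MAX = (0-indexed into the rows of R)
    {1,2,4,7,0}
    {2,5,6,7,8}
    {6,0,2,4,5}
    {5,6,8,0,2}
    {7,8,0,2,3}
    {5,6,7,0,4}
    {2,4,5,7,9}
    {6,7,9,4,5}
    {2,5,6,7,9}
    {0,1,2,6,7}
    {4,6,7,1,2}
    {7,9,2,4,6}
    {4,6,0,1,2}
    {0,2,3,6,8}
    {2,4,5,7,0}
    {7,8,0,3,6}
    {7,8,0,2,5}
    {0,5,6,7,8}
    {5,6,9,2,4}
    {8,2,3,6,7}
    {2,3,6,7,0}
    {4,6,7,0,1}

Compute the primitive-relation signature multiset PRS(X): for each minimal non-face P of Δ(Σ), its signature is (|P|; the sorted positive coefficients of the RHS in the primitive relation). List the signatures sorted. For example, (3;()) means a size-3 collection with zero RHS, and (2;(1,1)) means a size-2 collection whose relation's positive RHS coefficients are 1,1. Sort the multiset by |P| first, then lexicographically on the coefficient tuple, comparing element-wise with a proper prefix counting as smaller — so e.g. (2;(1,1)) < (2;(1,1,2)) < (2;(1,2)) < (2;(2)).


Σ has 14 primitive collections:

  • {0,9}:  v_{0} + v_{9} = 0  ⟹  sig = (2;())
  • {1,5}:  v_{1} + v_{5} = v_{0}  ⟹  sig = (2;(1))
  • {4,8}:  v_{4} + v_{8} = v_{0}  ⟹  sig = (2;(1))
  • {1,9}:  v_{1} + v_{9} = v_{2} + v_{4} + v_{6} + v_{7}  ⟹  sig = (2;(1,1,1,1))
  • {3,9}:  v_{3} + v_{9} = v_{2} + v_{6} + v_{7} + v_{8}  ⟹  sig = (2;(1,1,1,1))
  • {8,9}:  v_{8} + v_{9} = v_{2} + v_{5} + v_{6} + v_{7}  ⟹  sig = (2;(1,1,1,1))
  • {1,8}:  v_{1} + v_{8} = 2·v_{0} + v_{2} + v_{6} + v_{7}  ⟹  sig = (2;(1,1,1,2))
  • {3,4}:  v_{3} + v_{4} = 2·v_{0} + v_{2} + v_{6} + v_{7}  ⟹  sig = (2;(1,1,1,2))
  • {3,5}:  v_{3} + v_{5} = 2·v_{8}  ⟹  sig = (2;(2))
  • {1,3}:  v_{1} + v_{3} = 3·v_{0} + 2·v_{2} + 2·v_{6} + 2·v_{7}  ⟹  sig = (2;(2,2,2,3))
  • {2,4,5,6,7}:  v_{2} + v_{4} + v_{5} + v_{6} + v_{7} = 0  ⟹  sig = (5;())
  • {0,2,4,6,7}:  v_{0} + v_{2} + v_{4} + v_{6} + v_{7} = v_{1}  ⟹  sig = (5;(1))
  • {0,2,5,6,7}:  v_{0} + v_{2} + v_{5} + v_{6} + v_{7} = v_{8}  ⟹  sig = (5;(1))
  • {0,2,6,7,8}:  v_{0} + v_{2} + v_{6} + v_{7} + v_{8} = v_{3}  ⟹  sig = (5;(1))

Sorted signature multiset PRS(X):
{ (2;()),  (2;(1)) ×2,  (2;(1,1,1,1)) ×3,  (2;(1,1,1,2)) ×2,  (2;(2)),  (2;(2,2,2,3)),  (5;()),  (5;(1)) ×3 }


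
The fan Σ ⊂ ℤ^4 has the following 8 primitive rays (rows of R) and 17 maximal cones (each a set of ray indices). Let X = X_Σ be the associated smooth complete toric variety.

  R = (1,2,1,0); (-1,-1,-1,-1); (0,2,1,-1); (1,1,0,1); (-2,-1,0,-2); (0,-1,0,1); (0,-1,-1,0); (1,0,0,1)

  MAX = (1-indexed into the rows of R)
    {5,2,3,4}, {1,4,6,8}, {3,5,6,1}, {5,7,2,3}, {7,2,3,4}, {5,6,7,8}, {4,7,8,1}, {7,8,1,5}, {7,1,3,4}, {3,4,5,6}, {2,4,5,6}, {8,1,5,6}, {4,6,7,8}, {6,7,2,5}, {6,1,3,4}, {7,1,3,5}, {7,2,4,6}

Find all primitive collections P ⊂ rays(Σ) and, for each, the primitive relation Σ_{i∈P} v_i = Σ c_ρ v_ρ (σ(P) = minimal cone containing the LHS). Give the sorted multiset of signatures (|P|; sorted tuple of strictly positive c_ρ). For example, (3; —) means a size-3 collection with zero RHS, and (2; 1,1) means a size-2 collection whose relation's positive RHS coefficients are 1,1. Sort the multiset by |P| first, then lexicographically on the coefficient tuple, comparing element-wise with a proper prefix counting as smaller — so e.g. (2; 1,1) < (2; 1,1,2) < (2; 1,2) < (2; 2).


Δ(Σ) — 8 vertices, 9 min non-faces:

  • {2,8}:  v_{2} + v_{8} = v_{7} — sig = (2; 1)
  • {3,8}:  v_{3} + v_{8} = v_{1} — sig = (2; 1)
  • {1,2}:  v_{1} + v_{2} = v_{3} + v_{7} — sig = (2; 1,1)
  • {3,6,7}:  v_{3} + v_{6} + v_{7} = 0 — sig = (3; —)
  • {4,5,8}:  v_{4} + v_{5} + v_{8} = 0 — sig = (3; —)
  • {1,4,5}:  v_{1} + v_{4} + v_{5} = v_{3} — sig = (3; 1)
  • {1,6,7}:  v_{1} + v_{6} + v_{7} = v_{8} — sig = (3; 1)
  • {4,5,7}:  v_{4} + v_{5} + v_{7} = v_{2} — sig = (3; 1)
  • {2,3,6}:  v_{2} + v_{3} + v_{6} = v_{4} + v_{5} — sig = (3; 1,1)

Sorted signature multiset PRS(X):
    |P|=2: 3 collections, coeffs (1), (1), (1,1)
    |P|=3: 6 collections, coeffs (), (), (1), (1), (1), (1,1)


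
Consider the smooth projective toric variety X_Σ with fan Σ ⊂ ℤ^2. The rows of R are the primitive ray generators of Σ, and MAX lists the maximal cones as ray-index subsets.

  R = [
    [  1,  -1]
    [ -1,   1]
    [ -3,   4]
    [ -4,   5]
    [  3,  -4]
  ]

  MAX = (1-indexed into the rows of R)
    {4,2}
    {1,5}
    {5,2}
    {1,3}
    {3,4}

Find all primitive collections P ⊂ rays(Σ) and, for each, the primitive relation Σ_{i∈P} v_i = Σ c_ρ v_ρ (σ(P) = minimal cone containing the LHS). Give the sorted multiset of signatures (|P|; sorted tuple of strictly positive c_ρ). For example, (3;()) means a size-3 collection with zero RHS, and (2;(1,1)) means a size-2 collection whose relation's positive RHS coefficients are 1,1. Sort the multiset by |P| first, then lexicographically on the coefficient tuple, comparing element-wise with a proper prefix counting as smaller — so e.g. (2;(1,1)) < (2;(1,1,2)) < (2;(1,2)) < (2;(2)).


The 5 primitive collections of Σ (r=5, n=2):

  P={1,2}:  v_{1} + v_{2} = 0  ⇒ sig = (2;())
  P={3,5}:  v_{3} + v_{5} = 0  ⇒ sig = (2;())
  P={1,4}:  v_{1} + v_{4} = v_{3}  ⇒ sig = (2;(1))
  P={2,3}:  v_{2} + v_{3} = v_{4}  ⇒ sig = (2;(1))
  P={4,5}:  v_{4} + v_{5} = v_{2}  ⇒ sig = (2;(1))

Signatures (|P|; sorted positive RHS coefficients), sorted:
[(2;()), (2;()), (2;(1)), (2;(1)), (2;(1))]
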